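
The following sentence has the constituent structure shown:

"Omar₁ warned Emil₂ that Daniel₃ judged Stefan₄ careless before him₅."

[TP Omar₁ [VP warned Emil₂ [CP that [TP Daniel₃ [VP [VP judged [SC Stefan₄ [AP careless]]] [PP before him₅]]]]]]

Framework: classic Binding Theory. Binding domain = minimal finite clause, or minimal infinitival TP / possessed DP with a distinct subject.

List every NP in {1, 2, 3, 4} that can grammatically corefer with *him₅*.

{1, 2, 4}

*him* is a pronoun, so Principle B applies: it must be free in its binding domain.
Binding domain of *him₅*: the embedded TP, whose subject is Daniel₃.
*Omar₁* c-commands the pronoun but from outside its binding domain, and is not c-commanded by it → coindexation permitted.
*Emil₂* c-commands the pronoun but from outside its binding domain, and is not c-commanded by it → coindexation permitted.
*Daniel₃* c-commands the pronoun within its binding domain → coindexation would violate Principle B.
*Stefan₄* and the pronoun do not c-command one another → neither Principle B nor Principle C is at stake; coindexation permitted.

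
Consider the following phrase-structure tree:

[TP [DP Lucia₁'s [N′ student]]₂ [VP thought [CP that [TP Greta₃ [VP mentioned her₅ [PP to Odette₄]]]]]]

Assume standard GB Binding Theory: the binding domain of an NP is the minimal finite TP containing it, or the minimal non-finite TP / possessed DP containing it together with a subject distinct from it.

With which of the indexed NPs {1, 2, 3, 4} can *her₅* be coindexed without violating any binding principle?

{1, 2}

*her* is a pronoun, so Principle B applies: it must be free in its binding domain.
Binding domain of *her₅*: the embedded TP, whose subject is Greta₃.
*Lucia₁* and the pronoun do not c-command one another → neither Principle B nor Principle C is at stake; coindexation permitted.
*[Lucia₁'s student]₂* c-commands the pronoun but from outside its binding domain, and is not c-commanded by it → coindexation permitted.
*Greta₃* c-commands the pronoun within its binding domain → coindexation would violate Principle B.
*Odette₄*: the pronoun c-commands this R-expression → coindexation would violate Principle C on *Odette₄*.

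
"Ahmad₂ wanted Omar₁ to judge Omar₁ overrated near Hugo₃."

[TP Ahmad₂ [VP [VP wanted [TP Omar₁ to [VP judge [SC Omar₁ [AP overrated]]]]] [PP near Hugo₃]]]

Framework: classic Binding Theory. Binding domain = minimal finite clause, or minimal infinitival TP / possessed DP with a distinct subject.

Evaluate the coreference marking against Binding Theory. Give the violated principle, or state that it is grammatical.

Principle C

The two coindexed NPs are *Omar₁* (the higher occurrence) and *Omar₁* (the lower occurrence).
*Omar₁* (the lower occurrence) is an R-expression. Principle C requires it to be free everywhere.
*Omar₁* (the higher occurrence) c-commands it and carries the same index.
The R-expression is bound → Principle C violation.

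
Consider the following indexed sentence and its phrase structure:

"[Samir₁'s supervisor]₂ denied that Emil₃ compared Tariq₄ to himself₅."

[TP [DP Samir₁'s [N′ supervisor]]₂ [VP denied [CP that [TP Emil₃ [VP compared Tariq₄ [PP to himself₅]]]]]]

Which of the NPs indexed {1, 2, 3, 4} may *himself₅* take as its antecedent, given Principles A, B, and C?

*himself* is an anaphor, so Principle A applies: it must be bound in its binding domain.
Binding domain of *himself₅*: the embedded TP, whose subject is Emil₃.
*Samir₁* does not c-command the anaphor → cannot bind it.
*[Samir₁'s supervisor]₂* c-commands the anaphor but is outside its binding domain → cannot satisfy Principle A.
*Emil₃* c-commands the anaphor within its binding domain → licit binder.
*Tariq₄* c-commands the anaphor within its binding domain → licit binder.

{3, 4}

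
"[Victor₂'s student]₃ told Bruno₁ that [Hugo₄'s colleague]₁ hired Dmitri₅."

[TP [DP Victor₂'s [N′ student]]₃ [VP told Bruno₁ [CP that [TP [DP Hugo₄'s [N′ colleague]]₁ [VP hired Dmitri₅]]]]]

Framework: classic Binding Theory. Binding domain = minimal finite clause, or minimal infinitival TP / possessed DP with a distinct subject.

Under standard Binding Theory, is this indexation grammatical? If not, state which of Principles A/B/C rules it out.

The two coindexed NPs are *[Hugo₄'s colleague]₁* and *Bruno₁*.
*[Hugo₄'s colleague]₁* is an R-expression. Principle C requires it to be free everywhere.
*Bruno₁* c-commands it and carries the same index.
The R-expression is bound → Principle C violation.

Principle C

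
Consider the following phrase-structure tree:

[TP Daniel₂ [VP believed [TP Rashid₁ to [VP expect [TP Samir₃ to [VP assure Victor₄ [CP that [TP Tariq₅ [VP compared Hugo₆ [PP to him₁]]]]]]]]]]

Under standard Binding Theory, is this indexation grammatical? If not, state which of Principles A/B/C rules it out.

grammatical

The two coindexed NPs are *Rashid₁* and *him₁*.
*him₁* is a pronoun; its binding domain is the embedded TP, whose subject is Tariq₅. Within that domain it is c-commanded only by *Tariq₅*, *Hugo₆*, which carry a different index — the pronoun is free locally, so Principle B holds.
*Rashid₁* is an R-expression; *him₁* does not c-command it, and no other NP shares its index, so Principle C is satisfied.
All principles are respected.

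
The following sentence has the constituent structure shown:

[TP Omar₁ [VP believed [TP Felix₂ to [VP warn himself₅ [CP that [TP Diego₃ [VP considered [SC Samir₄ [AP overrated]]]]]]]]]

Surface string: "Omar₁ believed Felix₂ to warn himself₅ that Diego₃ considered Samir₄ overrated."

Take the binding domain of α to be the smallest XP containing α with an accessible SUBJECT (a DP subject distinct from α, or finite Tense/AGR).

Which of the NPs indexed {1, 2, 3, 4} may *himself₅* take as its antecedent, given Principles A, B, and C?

*himself* is an anaphor, so Principle A applies: it must be bound in its binding domain.
Binding domain of *himself₅*: the embedded TP, whose subject is Felix₂.
*Omar₁* c-commands the anaphor but is outside its binding domain → cannot satisfy Principle A.
*Felix₂* c-commands the anaphor within its binding domain → licit binder.
*Diego₃* does not c-command the anaphor → cannot bind it.
*Samir₄* does not c-command the anaphor → cannot bind it.

{2}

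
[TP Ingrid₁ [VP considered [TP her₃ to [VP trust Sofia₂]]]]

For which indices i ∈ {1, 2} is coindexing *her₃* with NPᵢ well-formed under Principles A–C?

none

*her* is a pronoun, so Principle B applies: it must be free in its binding domain.
Binding domain of *her₃*: the matrix TP, whose subject is Ingrid₁.
*Ingrid₁* c-commands the pronoun within its binding domain → coindexation would violate Principle B.
*Sofia₂*: the pronoun c-commands this R-expression → coindexation would violate Principle C on *Sofia₂*.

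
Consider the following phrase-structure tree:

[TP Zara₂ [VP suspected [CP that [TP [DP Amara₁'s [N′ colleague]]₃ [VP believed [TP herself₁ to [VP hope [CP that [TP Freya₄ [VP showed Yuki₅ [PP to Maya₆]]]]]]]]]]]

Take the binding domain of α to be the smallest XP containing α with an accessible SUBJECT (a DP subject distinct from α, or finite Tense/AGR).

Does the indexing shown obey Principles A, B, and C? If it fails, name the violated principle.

The two coindexed NPs are *Amara₁* and *herself₁*.
*herself₁* is an anaphor. Principle A requires it to be bound within its binding domain — the embedded TP, whose subject is [Amara₁'s colleague]₃.
Within that domain it is c-commanded by *[Amara₁'s colleague]₃*, which does not share its index.
*Amara₁* does not c-command the anaphor at all.
The anaphor is unbound in its domain → Principle A violation.

Principle A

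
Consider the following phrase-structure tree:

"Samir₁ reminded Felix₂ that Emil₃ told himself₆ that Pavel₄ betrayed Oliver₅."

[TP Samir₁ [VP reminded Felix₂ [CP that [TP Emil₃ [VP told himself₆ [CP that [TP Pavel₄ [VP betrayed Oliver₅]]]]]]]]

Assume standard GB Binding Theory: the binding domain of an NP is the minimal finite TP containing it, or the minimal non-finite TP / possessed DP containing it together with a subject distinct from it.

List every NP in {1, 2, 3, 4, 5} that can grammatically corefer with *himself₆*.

*himself* is an anaphor, so Principle A applies: it must be bound in its binding domain.
Binding domain of *himself₆*: the embedded TP, whose subject is Emil₃.
*Samir₁* c-commands the anaphor but is outside its binding domain → cannot satisfy Principle A.
*Felix₂* c-commands the anaphor but is outside its binding domain → cannot satisfy Principle A.
*Emil₃* c-commands the anaphor within its binding domain → licit binder.
*Pavel₄* does not c-command the anaphor → cannot bind it.
*Oliver₅* does not c-command the anaphor → cannot bind it.

{3}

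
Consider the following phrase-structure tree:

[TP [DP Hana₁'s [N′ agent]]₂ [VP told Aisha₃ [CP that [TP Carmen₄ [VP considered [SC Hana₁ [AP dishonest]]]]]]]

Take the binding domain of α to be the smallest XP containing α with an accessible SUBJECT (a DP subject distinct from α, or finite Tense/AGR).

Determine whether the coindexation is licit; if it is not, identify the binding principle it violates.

The two coindexed NPs are *Hana₁* and *Hana₁*.
*Hana₁* is an R-expression; no coindexed NP c-commands it, so Principle C holds.
*Hana₁* is an R-expression; *Hana₁* does not c-command it, and no other NP shares its index, so Principle C is satisfied.
All principles are respected.

grammatical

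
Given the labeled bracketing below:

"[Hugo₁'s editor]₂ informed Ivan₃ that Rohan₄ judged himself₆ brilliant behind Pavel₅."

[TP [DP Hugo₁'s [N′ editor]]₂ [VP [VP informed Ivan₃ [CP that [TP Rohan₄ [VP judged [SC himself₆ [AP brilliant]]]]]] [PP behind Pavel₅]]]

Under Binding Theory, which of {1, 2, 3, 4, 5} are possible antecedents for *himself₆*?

{4}

*himself* is an anaphor, so Principle A applies: it must be bound in its binding domain.
Binding domain of *himself₆*: the embedded TP, whose subject is Rohan₄.
*Hugo₁* does not c-command the anaphor → cannot bind it.
*[Hugo₁'s editor]₂* c-commands the anaphor but is outside its binding domain → cannot satisfy Principle A.
*Ivan₃* c-commands the anaphor but is outside its binding domain → cannot satisfy Principle A.
*Rohan₄* c-commands the anaphor within its binding domain → licit binder.
*Pavel₅* does not c-command the anaphor → cannot bind it.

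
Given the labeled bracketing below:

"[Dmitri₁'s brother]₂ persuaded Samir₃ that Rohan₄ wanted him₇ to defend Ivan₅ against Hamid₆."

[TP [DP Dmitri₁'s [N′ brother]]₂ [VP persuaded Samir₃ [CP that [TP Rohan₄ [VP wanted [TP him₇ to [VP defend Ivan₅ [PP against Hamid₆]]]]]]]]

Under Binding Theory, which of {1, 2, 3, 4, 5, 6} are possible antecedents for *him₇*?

{1, 2, 3}

*him* is a pronoun, so Principle B applies: it must be free in its binding domain.
Binding domain of *him₇*: the embedded TP, whose subject is Rohan₄.
*Dmitri₁* and the pronoun do not c-command one another → neither Principle B nor Principle C is at stake; coindexation permitted.
*[Dmitri₁'s brother]₂* c-commands the pronoun but from outside its binding domain, and is not c-commanded by it → coindexation permitted.
*Samir₃* c-commands the pronoun but from outside its binding domain, and is not c-commanded by it → coindexation permitted.
*Rohan₄* c-commands the pronoun within its binding domain → coindexation would violate Principle B.
*Ivan₅*: the pronoun c-commands this R-expression → coindexation would violate Principle C on *Ivan₅*.
*Hamid₆*: the pronoun c-commands this R-expression → coindexation would violate Principle C on *Hamid₆*.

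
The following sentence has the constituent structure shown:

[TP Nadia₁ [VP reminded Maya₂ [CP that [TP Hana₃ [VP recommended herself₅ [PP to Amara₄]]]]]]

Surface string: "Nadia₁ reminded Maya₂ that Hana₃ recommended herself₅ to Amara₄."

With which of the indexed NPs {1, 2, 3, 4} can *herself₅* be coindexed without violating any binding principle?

{3}

*herself* is an anaphor, so Principle A applies: it must be bound in its binding domain.
Binding domain of *herself₅*: the embedded TP, whose subject is Hana₃.
*Nadia₁* c-commands the anaphor but is outside its binding domain → cannot satisfy Principle A.
*Maya₂* c-commands the anaphor but is outside its binding domain → cannot satisfy Principle A.
*Hana₃* c-commands the anaphor within its binding domain → licit binder.
*Amara₄* does not c-command the anaphor → cannot bind it.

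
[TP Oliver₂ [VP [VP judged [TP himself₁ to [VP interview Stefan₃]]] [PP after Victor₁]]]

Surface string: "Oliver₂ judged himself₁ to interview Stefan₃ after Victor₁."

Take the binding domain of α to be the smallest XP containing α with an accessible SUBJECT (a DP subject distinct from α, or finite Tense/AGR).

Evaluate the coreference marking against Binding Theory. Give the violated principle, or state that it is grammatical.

Principle A

The two coindexed NPs are *Victor₁* and *himself₁*.
*himself₁* is an anaphor. Principle A requires it to be bound within its binding domain — the matrix TP, whose subject is Oliver₂.
Within that domain it is c-commanded by *Oliver₂*, which does not share its index.
*Victor₁* does not c-command the anaphor at all.
The anaphor is unbound in its domain → Principle A violation.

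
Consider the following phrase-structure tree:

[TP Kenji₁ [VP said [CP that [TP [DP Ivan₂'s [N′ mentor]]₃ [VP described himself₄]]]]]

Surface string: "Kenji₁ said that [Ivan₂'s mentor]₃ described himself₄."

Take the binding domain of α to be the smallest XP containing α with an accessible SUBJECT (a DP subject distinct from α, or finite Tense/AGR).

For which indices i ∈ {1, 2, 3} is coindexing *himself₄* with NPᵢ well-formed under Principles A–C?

{3}

*himself* is an anaphor, so Principle A applies: it must be bound in its binding domain.
Binding domain of *himself₄*: the embedded TP, whose subject is [Ivan₂'s mentor]₃.
*Kenji₁* c-commands the anaphor but is outside its binding domain → cannot satisfy Principle A.
*Ivan₂* does not c-command the anaphor → cannot bind it.
*[Ivan₂'s mentor]₃* c-commands the anaphor within its binding domain → licit binder.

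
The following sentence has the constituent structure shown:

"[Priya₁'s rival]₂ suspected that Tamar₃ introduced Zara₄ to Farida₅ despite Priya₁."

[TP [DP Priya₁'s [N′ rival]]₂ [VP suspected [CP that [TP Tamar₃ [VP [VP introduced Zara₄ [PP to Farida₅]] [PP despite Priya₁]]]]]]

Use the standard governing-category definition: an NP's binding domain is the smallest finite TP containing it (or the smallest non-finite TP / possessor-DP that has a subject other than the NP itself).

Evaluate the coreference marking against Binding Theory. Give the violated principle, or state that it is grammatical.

grammatical

The two coindexed NPs are *Priya₁* and *Priya₁*.
*Priya₁* is an R-expression; no coindexed NP c-commands it, so Principle C holds.
*Priya₁* is an R-expression; *Priya₁* does not c-command it, and no other NP shares its index, so Principle C is satisfied.
All principles are respected.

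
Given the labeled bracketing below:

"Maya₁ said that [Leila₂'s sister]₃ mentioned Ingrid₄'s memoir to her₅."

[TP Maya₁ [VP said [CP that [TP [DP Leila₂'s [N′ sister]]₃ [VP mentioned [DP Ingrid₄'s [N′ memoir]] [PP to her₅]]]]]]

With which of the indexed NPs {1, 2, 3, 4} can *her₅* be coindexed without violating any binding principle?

*her* is a pronoun, so Principle B applies: it must be free in its binding domain.
Binding domain of *her₅*: the embedded TP, whose subject is [Leila₂'s sister]₃.
*Maya₁* c-commands the pronoun but from outside its binding domain, and is not c-commanded by it → coindexation permitted.
*Leila₂* and the pronoun do not c-command one another → neither Principle B nor Principle C is at stake; coindexation permitted.
*[Leila₂'s sister]₃* c-commands the pronoun within its binding domain → coindexation would violate Principle B.
*Ingrid₄* and the pronoun do not c-command one another → neither Principle B nor Principle C is at stake; coindexation permitted.

{1, 2, 4}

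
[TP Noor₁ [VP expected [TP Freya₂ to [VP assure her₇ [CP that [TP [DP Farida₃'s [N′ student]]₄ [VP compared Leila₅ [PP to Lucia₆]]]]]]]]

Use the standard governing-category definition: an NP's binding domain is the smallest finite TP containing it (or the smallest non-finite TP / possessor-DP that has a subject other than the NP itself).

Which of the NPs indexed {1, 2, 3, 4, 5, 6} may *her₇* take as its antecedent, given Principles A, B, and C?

{1}

*her* is a pronoun, so Principle B applies: it must be free in its binding domain.
Binding domain of *her₇*: the embedded TP, whose subject is Freya₂.
*Noor₁* c-commands the pronoun but from outside its binding domain, and is not c-commanded by it → coindexation permitted.
*Freya₂* c-commands the pronoun within its binding domain → coindexation would violate Principle B.
*Farida₃*: the pronoun c-commands this R-expression → coindexation would violate Principle C on *Farida₃*.
*[Farida₃'s student]₄*: the pronoun c-commands this R-expression → coindexation would violate Principle C on *[Farida₃'s student]₄*.
*Leila₅*: the pronoun c-commands this R-expression → coindexation would violate Principle C on *Leila₅*.
*Lucia₆*: the pronoun c-commands this R-expression → coindexation would violate Principle C on *Lucia₆*.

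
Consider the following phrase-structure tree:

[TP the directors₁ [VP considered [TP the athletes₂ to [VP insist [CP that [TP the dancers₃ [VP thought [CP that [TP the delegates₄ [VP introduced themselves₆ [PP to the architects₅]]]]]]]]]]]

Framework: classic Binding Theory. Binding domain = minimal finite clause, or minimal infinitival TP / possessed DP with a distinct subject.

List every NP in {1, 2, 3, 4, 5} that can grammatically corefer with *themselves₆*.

{4}

*themselves* is an anaphor, so Principle A applies: it must be bound in its binding domain.
Binding domain of *themselves₆*: the embedded TP, whose subject is the delegates₄.
*the directors₁* c-commands the anaphor but is outside its binding domain → cannot satisfy Principle A.
*the athletes₂* c-commands the anaphor but is outside its binding domain → cannot satisfy Principle A.
*the dancers₃* c-commands the anaphor but is outside its binding domain → cannot satisfy Principle A.
*the delegates₄* c-commands the anaphor within its binding domain → licit binder.
*the architects₅* does not c-command the anaphor → cannot bind it.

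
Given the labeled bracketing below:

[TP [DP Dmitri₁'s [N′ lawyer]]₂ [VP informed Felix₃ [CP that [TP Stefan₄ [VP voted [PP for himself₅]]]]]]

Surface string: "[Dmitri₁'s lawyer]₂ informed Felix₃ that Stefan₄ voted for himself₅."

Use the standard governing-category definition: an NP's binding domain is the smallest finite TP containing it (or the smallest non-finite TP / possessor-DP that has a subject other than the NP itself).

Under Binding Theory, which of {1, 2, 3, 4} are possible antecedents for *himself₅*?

{4}

*himself* is an anaphor, so Principle A applies: it must be bound in its binding domain.
Binding domain of *himself₅*: the embedded TP, whose subject is Stefan₄.
*Dmitri₁* does not c-command the anaphor → cannot bind it.
*[Dmitri₁'s lawyer]₂* c-commands the anaphor but is outside its binding domain → cannot satisfy Principle A.
*Felix₃* c-commands the anaphor but is outside its binding domain → cannot satisfy Principle A.
*Stefan₄* c-commands the anaphor within its binding domain → licit binder.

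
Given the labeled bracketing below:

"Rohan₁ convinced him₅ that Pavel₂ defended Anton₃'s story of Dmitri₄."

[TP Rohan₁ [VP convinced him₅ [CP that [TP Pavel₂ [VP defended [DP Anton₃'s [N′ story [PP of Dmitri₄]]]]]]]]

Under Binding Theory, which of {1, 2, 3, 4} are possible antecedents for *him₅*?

*him* is a pronoun, so Principle B applies: it must be free in its binding domain.
Binding domain of *him₅*: the matrix TP, whose subject is Rohan₁.
*Rohan₁* c-commands the pronoun within its binding domain → coindexation would violate Principle B.
*Pavel₂*: the pronoun c-commands this R-expression → coindexation would violate Principle C on *Pavel₂*.
*Anton₃*: the pronoun c-commands this R-expression → coindexation would violate Principle C on *Anton₃*.
*Dmitri₄*: the pronoun c-commands this R-expression → coindexation would violate Principle C on *Dmitri₄*.

none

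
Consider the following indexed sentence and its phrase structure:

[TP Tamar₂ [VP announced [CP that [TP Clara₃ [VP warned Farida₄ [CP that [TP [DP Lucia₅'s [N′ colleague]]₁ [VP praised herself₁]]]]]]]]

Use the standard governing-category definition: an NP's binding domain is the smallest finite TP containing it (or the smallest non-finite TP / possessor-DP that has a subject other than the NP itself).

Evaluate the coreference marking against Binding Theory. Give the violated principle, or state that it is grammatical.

The two coindexed NPs are *[Lucia₅'s colleague]₁* and *herself₁*.
*herself₁* is an anaphor; its binding domain is the embedded TP, whose subject is [Lucia₅'s colleague]₁. *[Lucia₅'s colleague]₁* c-commands it within that domain and shares its index, so Principle A is satisfied.
*[Lucia₅'s colleague]₁* is an R-expression; *herself₁* does not c-command it, and no other NP shares its index, so Principle C is satisfied.
All principles are respected.

grammatical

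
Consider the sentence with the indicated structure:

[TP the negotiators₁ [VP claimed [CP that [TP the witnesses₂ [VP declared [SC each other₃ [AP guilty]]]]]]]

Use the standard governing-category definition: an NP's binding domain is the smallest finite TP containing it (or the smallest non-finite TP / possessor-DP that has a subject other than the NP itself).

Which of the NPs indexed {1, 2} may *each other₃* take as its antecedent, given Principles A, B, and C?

{2}

*each other* is an anaphor, so Principle A applies: it must be bound in its binding domain.
Binding domain of *each other₃*: the embedded TP, whose subject is the witnesses₂.
*the negotiators₁* c-commands the anaphor but is outside its binding domain → cannot satisfy Principle A.
*the witnesses₂* c-commands the anaphor within its binding domain → licit binder.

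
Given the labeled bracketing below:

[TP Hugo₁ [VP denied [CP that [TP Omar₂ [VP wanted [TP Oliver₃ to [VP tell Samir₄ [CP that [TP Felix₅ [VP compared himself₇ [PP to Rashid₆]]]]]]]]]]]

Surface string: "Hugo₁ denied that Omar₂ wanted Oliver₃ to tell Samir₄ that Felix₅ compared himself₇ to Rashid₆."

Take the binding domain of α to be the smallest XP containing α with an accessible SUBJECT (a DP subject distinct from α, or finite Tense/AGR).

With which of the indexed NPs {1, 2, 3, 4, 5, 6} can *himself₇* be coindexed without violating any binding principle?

*himself* is an anaphor, so Principle A applies: it must be bound in its binding domain.
Binding domain of *himself₇*: the embedded TP, whose subject is Felix₅.
*Hugo₁* c-commands the anaphor but is outside its binding domain → cannot satisfy Principle A.
*Omar₂* c-commands the anaphor but is outside its binding domain → cannot satisfy Principle A.
*Oliver₃* c-commands the anaphor but is outside its binding domain → cannot satisfy Principle A.
*Samir₄* c-commands the anaphor but is outside its binding domain → cannot satisfy Principle A.
*Felix₅* c-commands the anaphor within its binding domain → licit binder.
*Rashid₆* does not c-command the anaphor → cannot bind it.

{5}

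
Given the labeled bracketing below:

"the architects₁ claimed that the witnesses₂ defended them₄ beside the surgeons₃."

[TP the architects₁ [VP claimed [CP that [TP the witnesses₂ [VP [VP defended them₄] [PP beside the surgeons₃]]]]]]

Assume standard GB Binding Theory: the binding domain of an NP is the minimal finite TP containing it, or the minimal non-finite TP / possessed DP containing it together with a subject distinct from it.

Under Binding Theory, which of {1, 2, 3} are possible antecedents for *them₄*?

*them* is a pronoun, so Principle B applies: it must be free in its binding domain.
Binding domain of *them₄*: the embedded TP, whose subject is the witnesses₂.
*the architects₁* c-commands the pronoun but from outside its binding domain, and is not c-commanded by it → coindexation permitted.
*the witnesses₂* c-commands the pronoun within its binding domain → coindexation would violate Principle B.
*the surgeons₃* and the pronoun do not c-command one another → neither Principle B nor Principle C is at stake; coindexation permitted.

{1, 3}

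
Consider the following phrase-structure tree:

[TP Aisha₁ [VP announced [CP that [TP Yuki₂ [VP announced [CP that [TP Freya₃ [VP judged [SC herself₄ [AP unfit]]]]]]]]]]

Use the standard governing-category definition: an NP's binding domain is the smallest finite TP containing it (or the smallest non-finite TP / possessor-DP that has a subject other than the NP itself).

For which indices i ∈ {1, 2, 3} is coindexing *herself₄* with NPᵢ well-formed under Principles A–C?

*herself* is an anaphor, so Principle A applies: it must be bound in its binding domain.
Binding domain of *herself₄*: the embedded TP, whose subject is Freya₃.
*Aisha₁* c-commands the anaphor but is outside its binding domain → cannot satisfy Principle A.
*Yuki₂* c-commands the anaphor but is outside its binding domain → cannot satisfy Principle A.
*Freya₃* c-commands the anaphor within its binding domain → licit binder.

{3}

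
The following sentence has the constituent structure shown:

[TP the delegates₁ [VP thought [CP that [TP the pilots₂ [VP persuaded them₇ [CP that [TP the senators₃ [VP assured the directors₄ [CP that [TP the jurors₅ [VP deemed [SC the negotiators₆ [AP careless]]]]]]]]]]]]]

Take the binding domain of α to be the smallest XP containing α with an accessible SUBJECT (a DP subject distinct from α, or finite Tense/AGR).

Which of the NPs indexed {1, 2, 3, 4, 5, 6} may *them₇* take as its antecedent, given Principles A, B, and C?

*them* is a pronoun, so Principle B applies: it must be free in its binding domain.
Binding domain of *them₇*: the embedded TP, whose subject is the pilots₂.
*the delegates₁* c-commands the pronoun but from outside its binding domain, and is not c-commanded by it → coindexation permitted.
*the pilots₂* c-commands the pronoun within its binding domain → coindexation would violate Principle B.
*the senators₃*: the pronoun c-commands this R-expression → coindexation would violate Principle C on *the senators₃*.
*the directors₄*: the pronoun c-commands this R-expression → coindexation would violate Principle C on *the directors₄*.
*the jurors₅*: the pronoun c-commands this R-expression → coindexation would violate Principle C on *the jurors₅*.
*the negotiators₆*: the pronoun c-commands this R-expression → coindexation would violate Principle C on *the negotiators₆*.

{1}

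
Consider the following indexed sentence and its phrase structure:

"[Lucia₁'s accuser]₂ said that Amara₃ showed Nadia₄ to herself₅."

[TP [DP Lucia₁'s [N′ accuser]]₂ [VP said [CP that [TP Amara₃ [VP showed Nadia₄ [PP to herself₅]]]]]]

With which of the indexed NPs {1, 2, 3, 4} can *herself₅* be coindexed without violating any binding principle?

*herself* is an anaphor, so Principle A applies: it must be bound in its binding domain.
Binding domain of *herself₅*: the embedded TP, whose subject is Amara₃.
*Lucia₁* does not c-command the anaphor → cannot bind it.
*[Lucia₁'s accuser]₂* c-commands the anaphor but is outside its binding domain → cannot satisfy Principle A.
*Amara₃* c-commands the anaphor within its binding domain → licit binder.
*Nadia₄* c-commands the anaphor within its binding domain → licit binder.

{3, 4}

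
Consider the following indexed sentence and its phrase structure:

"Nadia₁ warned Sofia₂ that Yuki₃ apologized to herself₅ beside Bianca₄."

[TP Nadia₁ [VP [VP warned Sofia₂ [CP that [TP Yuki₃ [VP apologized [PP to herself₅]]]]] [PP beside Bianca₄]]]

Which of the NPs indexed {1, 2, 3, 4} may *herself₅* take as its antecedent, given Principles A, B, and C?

*herself* is an anaphor, so Principle A applies: it must be bound in its binding domain.
Binding domain of *herself₅*: the embedded TP, whose subject is Yuki₃.
*Nadia₁* c-commands the anaphor but is outside its binding domain → cannot satisfy Principle A.
*Sofia₂* c-commands the anaphor but is outside its binding domain → cannot satisfy Principle A.
*Yuki₃* c-commands the anaphor within its binding domain → licit binder.
*Bianca₄* does not c-command the anaphor → cannot bind it.

{3}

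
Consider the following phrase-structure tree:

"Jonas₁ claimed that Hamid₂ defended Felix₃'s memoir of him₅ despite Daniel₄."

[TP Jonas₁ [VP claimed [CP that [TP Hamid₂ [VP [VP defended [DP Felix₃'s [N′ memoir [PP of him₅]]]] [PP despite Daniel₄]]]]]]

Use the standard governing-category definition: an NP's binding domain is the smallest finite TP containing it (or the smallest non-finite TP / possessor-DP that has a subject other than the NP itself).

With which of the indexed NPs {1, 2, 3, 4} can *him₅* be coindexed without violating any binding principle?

{1, 2, 4}

*him* is a pronoun, so Principle B applies: it must be free in its binding domain.
Binding domain of *him₅*: the possessed DP, whose subject is Felix₃.
*Jonas₁* c-commands the pronoun but from outside its binding domain, and is not c-commanded by it → coindexation permitted.
*Hamid₂* c-commands the pronoun but from outside its binding domain, and is not c-commanded by it → coindexation permitted.
*Felix₃* c-commands the pronoun within its binding domain → coindexation would violate Principle B.
*Daniel₄* and the pronoun do not c-command one another → neither Principle B nor Principle C is at stake; coindexation permitted.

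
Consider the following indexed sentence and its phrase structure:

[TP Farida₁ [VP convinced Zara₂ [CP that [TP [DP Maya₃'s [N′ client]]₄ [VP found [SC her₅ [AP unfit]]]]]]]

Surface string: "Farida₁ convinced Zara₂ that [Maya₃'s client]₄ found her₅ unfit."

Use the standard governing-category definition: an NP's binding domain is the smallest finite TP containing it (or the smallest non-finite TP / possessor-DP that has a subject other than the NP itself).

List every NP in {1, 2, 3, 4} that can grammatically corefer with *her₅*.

*her* is a pronoun, so Principle B applies: it must be free in its binding domain.
Binding domain of *her₅*: the embedded TP, whose subject is [Maya₃'s client]₄.
*Farida₁* c-commands the pronoun but from outside its binding domain, and is not c-commanded by it → coindexation permitted.
*Zara₂* c-commands the pronoun but from outside its binding domain, and is not c-commanded by it → coindexation permitted.
*Maya₃* and the pronoun do not c-command one another → neither Principle B nor Principle C is at stake; coindexation permitted.
*[Maya₃'s client]₄* c-commands the pronoun within its binding domain → coindexation would violate Principle B.

{1, 2, 3}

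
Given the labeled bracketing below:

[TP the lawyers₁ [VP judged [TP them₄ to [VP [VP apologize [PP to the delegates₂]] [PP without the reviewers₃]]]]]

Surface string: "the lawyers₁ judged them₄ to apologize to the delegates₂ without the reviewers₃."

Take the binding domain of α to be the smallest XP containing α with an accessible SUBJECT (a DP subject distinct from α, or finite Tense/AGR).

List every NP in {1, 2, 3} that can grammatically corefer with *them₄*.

none

*them* is a pronoun, so Principle B applies: it must be free in its binding domain.
Binding domain of *them₄*: the matrix TP, whose subject is the lawyers₁.
*the lawyers₁* c-commands the pronoun within its binding domain → coindexation would violate Principle B.
*the delegates₂*: the pronoun c-commands this R-expression → coindexation would violate Principle C on *the delegates₂*.
*the reviewers₃*: the pronoun c-commands this R-expression → coindexation would violate Principle C on *the reviewers₃*.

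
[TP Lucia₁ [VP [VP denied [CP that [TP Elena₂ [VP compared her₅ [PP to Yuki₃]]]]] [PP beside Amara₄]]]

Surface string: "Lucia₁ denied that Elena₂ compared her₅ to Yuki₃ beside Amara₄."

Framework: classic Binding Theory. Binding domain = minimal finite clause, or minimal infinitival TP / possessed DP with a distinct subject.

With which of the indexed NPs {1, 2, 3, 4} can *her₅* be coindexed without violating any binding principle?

{1, 4}

*her* is a pronoun, so Principle B applies: it must be free in its binding domain.
Binding domain of *her₅*: the embedded TP, whose subject is Elena₂.
*Lucia₁* c-commands the pronoun but from outside its binding domain, and is not c-commanded by it → coindexation permitted.
*Elena₂* c-commands the pronoun within its binding domain → coindexation would violate Principle B.
*Yuki₃*: the pronoun c-commands this R-expression → coindexation would violate Principle C on *Yuki₃*.
*Amara₄* and the pronoun do not c-command one another → neither Principle B nor Principle C is at stake; coindexation permitted.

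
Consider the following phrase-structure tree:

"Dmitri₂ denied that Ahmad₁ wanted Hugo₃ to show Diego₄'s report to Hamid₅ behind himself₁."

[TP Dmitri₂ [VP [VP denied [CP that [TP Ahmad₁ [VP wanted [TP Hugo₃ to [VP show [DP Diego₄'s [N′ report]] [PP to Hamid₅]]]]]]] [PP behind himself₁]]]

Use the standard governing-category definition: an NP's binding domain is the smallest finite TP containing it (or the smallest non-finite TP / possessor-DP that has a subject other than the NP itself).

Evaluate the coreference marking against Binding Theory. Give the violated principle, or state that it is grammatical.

Principle A

The two coindexed NPs are *Ahmad₁* and *himself₁*.
*himself₁* is an anaphor. Principle A requires it to be bound within its binding domain — the matrix TP, whose subject is Dmitri₂.
Within that domain it is c-commanded by *Dmitri₂*, which does not share its index.
*Ahmad₁* does not c-command the anaphor at all.
The anaphor is unbound in its domain → Principle A violation.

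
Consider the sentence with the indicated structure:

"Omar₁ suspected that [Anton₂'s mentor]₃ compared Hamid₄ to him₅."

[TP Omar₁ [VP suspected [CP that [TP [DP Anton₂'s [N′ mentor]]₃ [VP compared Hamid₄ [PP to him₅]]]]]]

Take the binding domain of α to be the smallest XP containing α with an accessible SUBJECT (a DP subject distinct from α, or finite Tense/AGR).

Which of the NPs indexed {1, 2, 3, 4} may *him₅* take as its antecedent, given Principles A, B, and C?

{1, 2}

*him* is a pronoun, so Principle B applies: it must be free in its binding domain.
Binding domain of *him₅*: the embedded TP, whose subject is [Anton₂'s mentor]₃.
*Omar₁* c-commands the pronoun but from outside its binding domain, and is not c-commanded by it → coindexation permitted.
*Anton₂* and the pronoun do not c-command one another → neither Principle B nor Principle C is at stake; coindexation permitted.
*[Anton₂'s mentor]₃* c-commands the pronoun within its binding domain → coindexation would violate Principle B.
*Hamid₄* c-commands the pronoun within its binding domain → coindexation would violate Principle B.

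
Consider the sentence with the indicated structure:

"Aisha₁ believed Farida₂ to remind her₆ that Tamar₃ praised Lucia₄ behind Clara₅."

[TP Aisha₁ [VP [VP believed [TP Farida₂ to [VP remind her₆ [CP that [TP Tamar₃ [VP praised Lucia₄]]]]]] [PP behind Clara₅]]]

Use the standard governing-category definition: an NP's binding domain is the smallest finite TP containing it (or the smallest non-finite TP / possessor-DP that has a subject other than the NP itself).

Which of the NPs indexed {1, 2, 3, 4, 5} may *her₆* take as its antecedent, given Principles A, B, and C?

{1, 5}

*her* is a pronoun, so Principle B applies: it must be free in its binding domain.
Binding domain of *her₆*: the embedded TP, whose subject is Farida₂.
*Aisha₁* c-commands the pronoun but from outside its binding domain, and is not c-commanded by it → coindexation permitted.
*Farida₂* c-commands the pronoun within its binding domain → coindexation would violate Principle B.
*Tamar₃*: the pronoun c-commands this R-expression → coindexation would violate Principle C on *Tamar₃*.
*Lucia₄*: the pronoun c-commands this R-expression → coindexation would violate Principle C on *Lucia₄*.
*Clara₅* and the pronoun do not c-command one another → neither Principle B nor Principle C is at stake; coindexation permitted.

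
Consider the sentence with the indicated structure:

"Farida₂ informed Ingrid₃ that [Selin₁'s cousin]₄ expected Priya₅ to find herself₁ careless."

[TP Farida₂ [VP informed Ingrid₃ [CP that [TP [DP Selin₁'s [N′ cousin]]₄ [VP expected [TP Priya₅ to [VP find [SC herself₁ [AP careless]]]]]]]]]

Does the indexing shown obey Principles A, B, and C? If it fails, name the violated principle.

Principle A

The two coindexed NPs are *Selin₁* and *herself₁*.
*herself₁* is an anaphor. Principle A requires it to be bound within its binding domain — the embedded TP, whose subject is Priya₅.
Within that domain it is c-commanded by *Priya₅*, which does not share its index.
*Selin₁* does not c-command the anaphor at all.
The anaphor is unbound in its domain → Principle A violation.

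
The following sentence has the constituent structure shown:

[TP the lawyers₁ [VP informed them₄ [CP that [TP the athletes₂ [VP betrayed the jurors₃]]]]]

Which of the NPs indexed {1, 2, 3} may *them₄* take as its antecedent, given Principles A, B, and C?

none

*them* is a pronoun, so Principle B applies: it must be free in its binding domain.
Binding domain of *them₄*: the matrix TP, whose subject is the lawyers₁.
*the lawyers₁* c-commands the pronoun within its binding domain → coindexation would violate Principle B.
*the athletes₂*: the pronoun c-commands this R-expression → coindexation would violate Principle C on *the athletes₂*.
*the jurors₃*: the pronoun c-commands this R-expression → coindexation would violate Principle C on *the jurors₃*.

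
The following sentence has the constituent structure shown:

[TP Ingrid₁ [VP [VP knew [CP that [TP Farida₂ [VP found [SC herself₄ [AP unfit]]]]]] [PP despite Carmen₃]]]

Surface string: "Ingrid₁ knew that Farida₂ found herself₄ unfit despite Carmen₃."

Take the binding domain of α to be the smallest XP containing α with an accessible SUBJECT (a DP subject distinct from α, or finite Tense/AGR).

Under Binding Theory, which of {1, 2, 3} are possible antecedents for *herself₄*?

*herself* is an anaphor, so Principle A applies: it must be bound in its binding domain.
Binding domain of *herself₄*: the embedded TP, whose subject is Farida₂.
*Ingrid₁* c-commands the anaphor but is outside its binding domain → cannot satisfy Principle A.
*Farida₂* c-commands the anaphor within its binding domain → licit binder.
*Carmen₃* does not c-command the anaphor → cannot bind it.

{2}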